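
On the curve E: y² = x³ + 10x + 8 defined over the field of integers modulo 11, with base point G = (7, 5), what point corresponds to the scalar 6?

Double-and-add on 6 = (110)₂. Start with G = (7, 5) for the leading 1-bit.
double: tangent at (7, 5): λ = (3·7² + 10)/(2·5) ≡ 3/10. 10⁻¹ ≡ 10 (mod 11), so λ ≡ 3·10 ≡ 8.
  x = λ² - 7 - 7 = 64 - 14 ≡ 6; y = λ·(7 - 6) - 5 ≡ 3. → (6, 3)
add G: (6, 3) + (7, 5). λ = (5 - 3)/(7 - 6) ≡ 2/1 mod 11. 1⁻¹ ≡ 1 (mod 11), so λ ≡ 2.
  x = λ² - 6 - 7 = 4 - 13 ≡ 2; y = λ·(6 - 2) - 3 ≡ 5. → (2, 5)
double: tangent at (2, 5): λ = (3·2² + 10)/(2·5) ≡ 0/10. 10⁻¹ ≡ 10 (mod 11), so λ ≡ 0·10 ≡ 0.
  x = λ² - 2 - 2 = 0 - 4 ≡ 7; y = λ·(2 - 7) - 5 ≡ 6. → (7, 6)

(7, 6)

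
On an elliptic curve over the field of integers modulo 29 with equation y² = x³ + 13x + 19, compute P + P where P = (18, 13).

tangent at (18, 13): λ = (3·18² + 13)/(2·13) ≡ 28/26. 26⁻¹ ≡ 19 (mod 29), so λ ≡ 28·19 ≡ 10.
  x = λ² - 18 - 18 = 100 - 36 ≡ 6; y = λ·(18 - 6) - 13 ≡ 20. → (6, 20)

(6, 20)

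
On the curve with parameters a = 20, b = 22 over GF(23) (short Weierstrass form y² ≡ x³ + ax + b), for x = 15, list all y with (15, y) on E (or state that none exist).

none

x³ + 20x + 22 = 3697 ≡ 17 (mod 23).
17 is a non-residue mod 23; no y exists.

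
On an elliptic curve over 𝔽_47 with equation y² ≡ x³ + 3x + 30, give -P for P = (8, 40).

(8, 7)

-(8, 40) = (8, -40 mod 47) = (8, 7).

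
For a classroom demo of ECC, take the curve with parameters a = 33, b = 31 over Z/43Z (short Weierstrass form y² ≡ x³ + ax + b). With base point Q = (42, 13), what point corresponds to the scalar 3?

(19, 11)

Repeated addition: build up to 3Q.
2Q: tangent at (42, 13): λ = (3·42² + 33)/(2·13) ≡ 36/26. 26⁻¹ ≡ 5 (mod 43), so λ ≡ 36·5 ≡ 8.
  x = λ² - 42 - 42 = 64 - 84 ≡ 23; y = λ·(42 - 23) - 13 ≡ 10. → (23, 10)
3Q: (23, 10) + (42, 13). λ = (13 - 10)/(42 - 23) ≡ 3/19 mod 43. 19⁻¹ ≡ 34 (mod 43) since 19·34 = 646 ≡ 1, so λ ≡ 16.
  x = λ² - 23 - 42 = 256 - 65 ≡ 19; y = λ·(23 - 19) - 10 ≡ 11. → (19, 11)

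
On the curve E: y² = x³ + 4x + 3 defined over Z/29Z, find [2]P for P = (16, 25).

(22, 3)

tangent at (16, 25): λ = (3·16² + 4)/(2·25) ≡ 18/21. 21⁻¹ ≡ 18 (mod 29), so λ ≡ 18·18 ≡ 5.
  x = λ² - 16 - 16 = 25 - 32 ≡ 22; y = λ·(16 - 22) - 25 ≡ 3. → (22, 3)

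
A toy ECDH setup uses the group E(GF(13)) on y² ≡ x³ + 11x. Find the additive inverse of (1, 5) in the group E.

-(1, 5) = (1, -5 mod 13) = (1, 8).

(1, 8)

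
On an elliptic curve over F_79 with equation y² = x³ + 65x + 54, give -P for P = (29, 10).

(29, 69)

-(29, 10) = (29, -10 mod 79) = (29, 69).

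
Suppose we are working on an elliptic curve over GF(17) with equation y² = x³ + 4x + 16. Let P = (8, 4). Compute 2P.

(2, 7)

tangent at (8, 4): λ = (3·8² + 4)/(2·4) ≡ 9/8. 8⁻¹ ≡ 15 (mod 17), so λ ≡ 9·15 ≡ 16.
  x = λ² - 8 - 8 = 256 - 16 ≡ 2; y = λ·(8 - 2) - 4 ≡ 7. → (2, 7)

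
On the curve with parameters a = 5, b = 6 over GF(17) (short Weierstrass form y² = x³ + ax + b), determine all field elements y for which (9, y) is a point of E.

7, 10

x³ + 5x + 6 = 780 ≡ 15 (mod 17).
Square roots of 15 mod 17: 7 and 10 (since 7² = 49 ≡ 15).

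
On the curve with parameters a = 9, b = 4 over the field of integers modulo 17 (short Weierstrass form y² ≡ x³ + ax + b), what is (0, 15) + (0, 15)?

(4, 11)

tangent at (0, 15): λ = (3·0² + 9)/(2·15) ≡ 9/13. 13⁻¹ ≡ 4 (mod 17), so λ ≡ 9·4 ≡ 2.
  x = λ² - 0 - 0 = 4 - 0 ≡ 4; y = λ·(0 - 4) - 15 ≡ 11. → (4, 11)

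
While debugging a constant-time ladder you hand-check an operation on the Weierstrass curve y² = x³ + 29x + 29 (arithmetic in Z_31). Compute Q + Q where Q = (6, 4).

tangent at (6, 4): λ = (3·6² + 29)/(2·4) ≡ 13/8. 8⁻¹ ≡ 4 (mod 31), so λ ≡ 13·4 ≡ 21.
  x = λ² - 6 - 6 = 441 - 12 ≡ 26; y = λ·(6 - 26) - 4 ≡ 10. → (26, 10)

(26, 10)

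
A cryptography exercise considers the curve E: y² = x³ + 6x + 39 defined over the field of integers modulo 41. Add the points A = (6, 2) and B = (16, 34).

(3, 24)

(6, 2) + (16, 34). λ = (34 - 2)/(16 - 6) ≡ 32/10 mod 41. 10⁻¹ ≡ 37 (mod 41) since 10·37 = 370 ≡ 1, so λ ≡ 36.
  x = λ² - 6 - 16 = 1296 - 22 ≡ 3; y = λ·(6 - 3) - 2 ≡ 24. → (3, 24)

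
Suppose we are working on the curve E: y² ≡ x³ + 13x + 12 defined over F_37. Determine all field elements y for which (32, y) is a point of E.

9, 28

x³ + 13x + 12 = 33196 ≡ 7 (mod 37).
Square roots of 7 mod 37: 9 and 28 (since 9² = 81 ≡ 7).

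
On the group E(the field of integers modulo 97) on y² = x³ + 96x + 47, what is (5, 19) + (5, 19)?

tangent at (5, 19): λ = (3·5² + 96)/(2·19) ≡ 74/38. 38⁻¹ ≡ 23 (mod 97) since 38·23 = 874 ≡ 1, so λ ≡ 74·23 ≡ 53.
  x = λ² - 5 - 5 = 2809 - 10 ≡ 83; y = λ·(5 - 83) - 19 ≡ 18. → (83, 18)

(83, 18)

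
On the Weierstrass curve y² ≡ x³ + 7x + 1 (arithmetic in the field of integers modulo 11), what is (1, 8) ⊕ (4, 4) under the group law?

(9, 10)

(1, 8) + (4, 4). λ = (4 - 8)/(4 - 1) ≡ 7/3 mod 11. 3⁻¹ ≡ 4 (mod 11) since 3·4 = 12 ≡ 1, so λ ≡ 6.
  x = λ² - 1 - 4 = 36 - 5 ≡ 9; y = λ·(1 - 9) - 8 ≡ 10. → (9, 10)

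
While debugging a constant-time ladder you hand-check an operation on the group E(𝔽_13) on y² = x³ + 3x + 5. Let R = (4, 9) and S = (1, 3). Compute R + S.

(12, 1)

(4, 9) + (1, 3). λ = (3 - 9)/(1 - 4) ≡ 7/10 mod 13. 10⁻¹ ≡ 4 (mod 13) since 10·4 = 40 ≡ 1, so λ ≡ 2.
  x = λ² - 4 - 1 = 4 - 5 ≡ 12; y = λ·(4 - 12) - 9 ≡ 1. → (12, 1)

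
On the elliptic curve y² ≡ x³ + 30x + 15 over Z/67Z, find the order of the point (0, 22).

10

2P: tangent at (0, 22): λ = (3·0² + 30)/(2·22) ≡ 30/44. 44⁻¹ ≡ 32 (mod 67) since 44·32 = 1408 ≡ 1, so λ ≡ 30·32 ≡ 22.
  x = λ² - 0 - 0 = 484 - 0 ≡ 15; y = λ·(0 - 15) - 22 ≡ 50. → (15, 50)
3P: (15, 50) + (0, 22). λ = (22 - 50)/(0 - 15) ≡ 39/52 mod 67. 52⁻¹ ≡ 58 (mod 67), so λ ≡ 51.
  x = λ² - 15 - 0 = 2601 - 15 ≡ 40; y = λ·(15 - 40) - 50 ≡ 15. → (40, 15)
4P: (40, 15) + (0, 22). λ = (22 - 15)/(0 - 40) ≡ 7/27 mod 67. 27⁻¹ ≡ 5 (mod 67), so λ ≡ 35.
  x = λ² - 40 - 0 = 1225 - 40 ≡ 46; y = λ·(40 - 46) - 15 ≡ 43. → (46, 43)
5P: (46, 43) + (0, 22). λ = (22 - 43)/(0 - 46) ≡ 46/21 mod 67. 21⁻¹ ≡ 16 (mod 67) since 21·16 = 336 ≡ 1, so λ ≡ 66.
  x = λ² - 46 - 0 = 4356 - 46 ≡ 22; y = λ·(46 - 22) - 43 ≡ 0. → (22, 0)
6P: (22, 0) + (0, 22). λ = (22 - 0)/(0 - 22) ≡ 22/45 mod 67. 45⁻¹ ≡ 3 (mod 67) since 45·3 = 135 ≡ 1, so λ ≡ 66.
  x = λ² - 22 - 0 = 4356 - 22 ≡ 46; y = λ·(22 - 46) - 0 ≡ 24. → (46, 24)
7P: (46, 24) + (0, 22). λ = (22 - 24)/(0 - 46) ≡ 65/21 mod 67. 21⁻¹ ≡ 16 (mod 67) since 21·16 = 336 ≡ 1, so λ ≡ 35.
  x = λ² - 46 - 0 = 1225 - 46 ≡ 40; y = λ·(46 - 40) - 24 ≡ 52. → (40, 52)
8P: (40, 52) + (0, 22). λ = (22 - 52)/(0 - 40) ≡ 37/27 mod 67. 27⁻¹ ≡ 5 (mod 67), so λ ≡ 51.
  x = λ² - 40 - 0 = 2601 - 40 ≡ 15; y = λ·(40 - 15) - 52 ≡ 17. → (15, 17)
9P: (15, 17) + (0, 22). λ = (22 - 17)/(0 - 15) ≡ 5/52 mod 67. 52⁻¹ ≡ 58 (mod 67), so λ ≡ 22.
  x = λ² - 15 - 0 = 484 - 15 ≡ 0; y = λ·(15 - 0) - 17 ≡ 45. → (0, 45)
10P: (0, 45) + (0, 22): same x and y₁ ≡ -y₂, so the sum is O.
10P = O, so the order is 10.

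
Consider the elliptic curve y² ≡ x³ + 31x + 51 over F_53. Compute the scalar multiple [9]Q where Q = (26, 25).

(28, 9)

Repeated addition: build up to 9Q.
2Q: tangent at (26, 25): λ = (3·26² + 31)/(2·25) ≡ 45/50. 50⁻¹ ≡ 35 (mod 53) since 50·35 = 1750 ≡ 1, so λ ≡ 45·35 ≡ 38.
  x = λ² - 26 - 26 = 1444 - 52 ≡ 14; y = λ·(26 - 14) - 25 ≡ 7. → (14, 7)
3Q: (14, 7) + (26, 25). λ = (25 - 7)/(26 - 14) ≡ 18/12 mod 53. 12⁻¹ ≡ 31 (mod 53), so λ ≡ 28.
  x = λ² - 14 - 26 = 784 - 40 ≡ 2; y = λ·(14 - 2) - 7 ≡ 11. → (2, 11)
4Q: (2, 11) + (26, 25). λ = (25 - 11)/(26 - 2) ≡ 14/24 mod 53. 24⁻¹ ≡ 42 (mod 53) since 24·42 = 1008 ≡ 1, so λ ≡ 5.
  x = λ² - 2 - 26 = 25 - 28 ≡ 50; y = λ·(2 - 50) - 11 ≡ 14. → (50, 14)
5Q: (50, 14) + (26, 25). λ = (25 - 14)/(26 - 50) ≡ 11/29 mod 53. 29⁻¹ ≡ 11 (mod 53) since 29·11 = 319 ≡ 1, so λ ≡ 15.
  x = λ² - 50 - 26 = 225 - 76 ≡ 43; y = λ·(50 - 43) - 14 ≡ 38. → (43, 38)
6Q: (43, 38) + (26, 25). λ = (25 - 38)/(26 - 43) ≡ 40/36 mod 53. 36⁻¹ ≡ 28 (mod 53) since 36·28 = 1008 ≡ 1, so λ ≡ 7.
  x = λ² - 43 - 26 = 49 - 69 ≡ 33; y = λ·(43 - 33) - 38 ≡ 32. → (33, 32)
7Q: (33, 32) + (26, 25). λ = (25 - 32)/(26 - 33) ≡ 46/46 mod 53. 46⁻¹ ≡ 15 (mod 53), so λ ≡ 1.
  x = λ² - 33 - 26 = 1 - 59 ≡ 48; y = λ·(33 - 48) - 32 ≡ 6. → (48, 6)
8Q: (48, 6) + (26, 25). λ = (25 - 6)/(26 - 48) ≡ 19/31 mod 53. 31⁻¹ ≡ 12 (mod 53), so λ ≡ 16.
  x = λ² - 48 - 26 = 256 - 74 ≡ 23; y = λ·(48 - 23) - 6 ≡ 23. → (23, 23)
9Q: (23, 23) + (26, 25). λ = (25 - 23)/(26 - 23) ≡ 2/3 mod 53. 3⁻¹ ≡ 18 (mod 53) since 3·18 = 54 ≡ 1, so λ ≡ 36.
  x = λ² - 23 - 26 = 1296 - 49 ≡ 28; y = λ·(23 - 28) - 23 ≡ 9. → (28, 9)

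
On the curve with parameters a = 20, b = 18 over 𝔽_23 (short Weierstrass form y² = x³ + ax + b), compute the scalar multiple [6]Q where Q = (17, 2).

Double-and-add on 6 = (110)₂. Start with Q = (17, 2) for the leading 1-bit.
double: tangent at (17, 2): λ = (3·17² + 20)/(2·2) ≡ 13/4. 4⁻¹ ≡ 6 (mod 23), so λ ≡ 13·6 ≡ 9.
  x = λ² - 17 - 17 = 81 - 34 ≡ 1; y = λ·(17 - 1) - 2 ≡ 4. → (1, 4)
add Q: (1, 4) + (17, 2). λ = (2 - 4)/(17 - 1) ≡ 21/16 mod 23. 16⁻¹ ≡ 13 (mod 23) since 16·13 = 208 ≡ 1, so λ ≡ 20.
  x = λ² - 1 - 17 = 400 - 18 ≡ 14; y = λ·(1 - 14) - 4 ≡ 12. → (14, 12)
double: tangent at (14, 12): λ = (3·14² + 20)/(2·12) ≡ 10/1. 1⁻¹ ≡ 1 (mod 23) since 1·1 = 1 ≡ 1, so λ ≡ 10·1 ≡ 10.
  x = λ² - 14 - 14 = 100 - 28 ≡ 3; y = λ·(14 - 3) - 12 ≡ 6. → (3, 6)

(3, 6)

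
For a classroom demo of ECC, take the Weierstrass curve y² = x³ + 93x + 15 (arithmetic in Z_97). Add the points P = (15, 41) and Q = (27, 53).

(15, 41) + (27, 53). λ = (53 - 41)/(27 - 15) ≡ 12/12 mod 97. 12⁻¹ ≡ 89 (mod 97), so λ ≡ 1.
  x = λ² - 15 - 27 = 1 - 42 ≡ 56; y = λ·(15 - 56) - 41 ≡ 15. → (56, 15)

(56, 15)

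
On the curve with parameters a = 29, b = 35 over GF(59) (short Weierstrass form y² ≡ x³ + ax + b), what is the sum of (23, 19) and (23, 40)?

The two points share x = 23 and their y-coordinates satisfy 19 + 40 ≡ 0 (mod 59), so they are inverses. Their sum is 𝒪.

O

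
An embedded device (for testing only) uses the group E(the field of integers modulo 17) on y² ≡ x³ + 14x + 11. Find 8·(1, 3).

Write Q = (1, 3).
Repeated addition: build up to 8Q.
2Q: tangent at (1, 3): λ = (3·1² + 14)/(2·3) ≡ 0/6. 6⁻¹ ≡ 3 (mod 17) since 6·3 = 18 ≡ 1, so λ ≡ 0·3 ≡ 0.
  x = λ² - 1 - 1 = 0 - 2 ≡ 15; y = λ·(1 - 15) - 3 ≡ 14. → (15, 14)
3Q: (15, 14) + (1, 3). λ = (3 - 14)/(1 - 15) ≡ 6/3 mod 17. 3⁻¹ ≡ 6 (mod 17), so λ ≡ 2.
  x = λ² - 15 - 1 = 4 - 16 ≡ 5; y = λ·(15 - 5) - 14 ≡ 6. → (5, 6)
4Q: (5, 6) + (1, 3). λ = (3 - 6)/(1 - 5) ≡ 14/13 mod 17. 13⁻¹ ≡ 4 (mod 17), so λ ≡ 5.
  x = λ² - 5 - 1 = 25 - 6 ≡ 2; y = λ·(5 - 2) - 6 ≡ 9. → (2, 9)
5Q: (2, 9) + (1, 3). λ = (3 - 9)/(1 - 2) ≡ 11/16 mod 17. 16⁻¹ ≡ 16 (mod 17) since 16·16 = 256 ≡ 1, so λ ≡ 6.
  x = λ² - 2 - 1 = 36 - 3 ≡ 16; y = λ·(2 - 16) - 9 ≡ 9. → (16, 9)
6Q: (16, 9) + (1, 3). λ = (3 - 9)/(1 - 16) ≡ 11/2 mod 17. 2⁻¹ ≡ 9 (mod 17), so λ ≡ 14.
  x = λ² - 16 - 1 = 196 - 17 ≡ 9; y = λ·(16 - 9) - 9 ≡ 4. → (9, 4)
7Q: (9, 4) + (1, 3). λ = (3 - 4)/(1 - 9) ≡ 16/9 mod 17. 9⁻¹ ≡ 2 (mod 17), so λ ≡ 15.
  x = λ² - 9 - 1 = 225 - 10 ≡ 11; y = λ·(9 - 11) - 4 ≡ 0. → (11, 0)
8Q: (11, 0) + (1, 3). λ = (3 - 0)/(1 - 11) ≡ 3/7 mod 17. 7⁻¹ ≡ 5 (mod 17) since 7·5 = 35 ≡ 1, so λ ≡ 15.
  x = λ² - 11 - 1 = 225 - 12 ≡ 9; y = λ·(11 - 9) - 0 ≡ 13. → (9, 13)

(9, 13)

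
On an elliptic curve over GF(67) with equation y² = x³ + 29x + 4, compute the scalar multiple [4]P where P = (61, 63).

Repeated addition: build up to 4P.
2P: tangent at (61, 63): λ = (3·61² + 29)/(2·63) ≡ 3/59. 59⁻¹ ≡ 25 (mod 67), so λ ≡ 3·25 ≡ 8.
  x = λ² - 61 - 61 = 64 - 122 ≡ 9; y = λ·(61 - 9) - 63 ≡ 18. → (9, 18)
3P: (9, 18) + (61, 63). λ = (63 - 18)/(61 - 9) ≡ 45/52 mod 67. 52⁻¹ ≡ 58 (mod 67) since 52·58 = 3016 ≡ 1, so λ ≡ 64.
  x = λ² - 9 - 61 = 4096 - 70 ≡ 6; y = λ·(9 - 6) - 18 ≡ 40. → (6, 40)
4P: (6, 40) + (61, 63). λ = (63 - 40)/(61 - 6) ≡ 23/55 mod 67. 55⁻¹ ≡ 39 (mod 67) since 55·39 = 2145 ≡ 1, so λ ≡ 26.
  x = λ² - 6 - 61 = 676 - 67 ≡ 6; y = λ·(6 - 6) - 40 ≡ 27. → (6, 27)

(6, 27)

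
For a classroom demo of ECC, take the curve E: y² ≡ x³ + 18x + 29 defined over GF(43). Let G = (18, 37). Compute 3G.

Repeated addition: build up to 3G.
2G: tangent at (18, 37): λ = (3·18² + 18)/(2·37) ≡ 1/31. 31⁻¹ ≡ 25 (mod 43), so λ ≡ 1·25 ≡ 25.
  x = λ² - 18 - 18 = 625 - 36 ≡ 30; y = λ·(18 - 30) - 37 ≡ 7. → (30, 7)
3G: (30, 7) + (18, 37). λ = (37 - 7)/(18 - 30) ≡ 30/31 mod 43. 31⁻¹ ≡ 25 (mod 43) since 31·25 = 775 ≡ 1, so λ ≡ 19.
  x = λ² - 30 - 18 = 361 - 48 ≡ 12; y = λ·(30 - 12) - 7 ≡ 34. → (12, 34)

(12, 34)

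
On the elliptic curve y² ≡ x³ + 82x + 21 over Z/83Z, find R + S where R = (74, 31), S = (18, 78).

(2, 39)

(74, 31) + (18, 78). λ = (78 - 31)/(18 - 74) ≡ 47/27 mod 83. 27⁻¹ ≡ 40 (mod 83), so λ ≡ 54.
  x = λ² - 74 - 18 = 2916 - 92 ≡ 2; y = λ·(74 - 2) - 31 ≡ 39. → (2, 39)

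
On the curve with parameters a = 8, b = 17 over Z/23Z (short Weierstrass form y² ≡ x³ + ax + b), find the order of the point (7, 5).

11

2P: tangent at (7, 5): λ = (3·7² + 8)/(2·5) ≡ 17/10. 10⁻¹ ≡ 7 (mod 23) since 10·7 = 70 ≡ 1, so λ ≡ 17·7 ≡ 4.
  x = λ² - 7 - 7 = 16 - 14 ≡ 2; y = λ·(7 - 2) - 5 ≡ 15. → (2, 15)
3P: (2, 15) + (7, 5). λ = (5 - 15)/(7 - 2) ≡ 13/5 mod 23. 5⁻¹ ≡ 14 (mod 23) since 5·14 = 70 ≡ 1, so λ ≡ 21.
  x = λ² - 2 - 7 = 441 - 9 ≡ 18; y = λ·(2 - 18) - 15 ≡ 17. → (18, 17)
4P: (18, 17) + (7, 5). λ = (5 - 17)/(7 - 18) ≡ 11/12 mod 23. 12⁻¹ ≡ 2 (mod 23) since 12·2 = 24 ≡ 1, so λ ≡ 22.
  x = λ² - 18 - 7 = 484 - 25 ≡ 22; y = λ·(18 - 22) - 17 ≡ 10. → (22, 10)
5P: (22, 10) + (7, 5). λ = (5 - 10)/(7 - 22) ≡ 18/8 mod 23. 8⁻¹ ≡ 3 (mod 23) since 8·3 = 24 ≡ 1, so λ ≡ 8.
  x = λ² - 22 - 7 = 64 - 29 ≡ 12; y = λ·(22 - 12) - 10 ≡ 1. → (12, 1)
6P: (12, 1) + (7, 5). λ = (5 - 1)/(7 - 12) ≡ 4/18 mod 23. 18⁻¹ ≡ 9 (mod 23), so λ ≡ 13.
  x = λ² - 12 - 7 = 169 - 19 ≡ 12; y = λ·(12 - 12) - 1 ≡ 22. → (12, 22)
7P: (12, 22) + (7, 5). λ = (5 - 22)/(7 - 12) ≡ 6/18 mod 23. 18⁻¹ ≡ 9 (mod 23), so λ ≡ 8.
  x = λ² - 12 - 7 = 64 - 19 ≡ 22; y = λ·(12 - 22) - 22 ≡ 13. → (22, 13)
8P: (22, 13) + (7, 5). λ = (5 - 13)/(7 - 22) ≡ 15/8 mod 23. 8⁻¹ ≡ 3 (mod 23), so λ ≡ 22.
  x = λ² - 22 - 7 = 484 - 29 ≡ 18; y = λ·(22 - 18) - 13 ≡ 6. → (18, 6)
9P: (18, 6) + (7, 5). λ = (5 - 6)/(7 - 18) ≡ 22/12 mod 23. 12⁻¹ ≡ 2 (mod 23) since 12·2 = 24 ≡ 1, so λ ≡ 21.
  x = λ² - 18 - 7 = 441 - 25 ≡ 2; y = λ·(18 - 2) - 6 ≡ 8. → (2, 8)
10P: (2, 8) + (7, 5). λ = (5 - 8)/(7 - 2) ≡ 20/5 mod 23. 5⁻¹ ≡ 14 (mod 23) since 5·14 = 70 ≡ 1, so λ ≡ 4.
  x = λ² - 2 - 7 = 16 - 9 ≡ 7; y = λ·(2 - 7) - 8 ≡ 18. → (7, 18)
11P: (7, 18) + (7, 5): same x and y₁ ≡ -y₂, so the sum is O.
11P = O, so the order is 11.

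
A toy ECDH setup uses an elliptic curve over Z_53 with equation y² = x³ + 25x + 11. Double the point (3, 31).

tangent at (3, 31): λ = (3·3² + 25)/(2·31) ≡ 52/9. 9⁻¹ ≡ 6 (mod 53), so λ ≡ 52·6 ≡ 47.
  x = λ² - 3 - 3 = 2209 - 6 ≡ 30; y = λ·(3 - 30) - 31 ≡ 25. → (30, 25)

(30, 25)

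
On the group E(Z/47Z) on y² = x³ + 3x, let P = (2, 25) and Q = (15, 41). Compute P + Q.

(19, 30)

(2, 25) + (15, 41). λ = (41 - 25)/(15 - 2) ≡ 16/13 mod 47. 13⁻¹ ≡ 29 (mod 47), so λ ≡ 41.
  x = λ² - 2 - 15 = 1681 - 17 ≡ 19; y = λ·(2 - 19) - 25 ≡ 30. → (19, 30)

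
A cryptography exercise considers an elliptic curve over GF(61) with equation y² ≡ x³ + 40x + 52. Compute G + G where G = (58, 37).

tangent at (58, 37): λ = (3·58² + 40)/(2·37) ≡ 6/13. 13⁻¹ ≡ 47 (mod 61), so λ ≡ 6·47 ≡ 38.
  x = λ² - 58 - 58 = 1444 - 116 ≡ 47; y = λ·(58 - 47) - 37 ≡ 15. → (47, 15)

(47, 15)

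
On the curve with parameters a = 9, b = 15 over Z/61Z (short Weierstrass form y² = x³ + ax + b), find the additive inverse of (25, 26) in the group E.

-(25, 26) = (25, -26 mod 61) = (25, 35).

(25, 35)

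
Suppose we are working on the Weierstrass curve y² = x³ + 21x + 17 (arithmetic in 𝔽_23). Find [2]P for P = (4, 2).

tangent at (4, 2): λ = (3·4² + 21)/(2·2) ≡ 0/4. 4⁻¹ ≡ 6 (mod 23), so λ ≡ 0·6 ≡ 0.
  x = λ² - 4 - 4 = 0 - 8 ≡ 15; y = λ·(4 - 15) - 2 ≡ 21. → (15, 21)

(15, 21)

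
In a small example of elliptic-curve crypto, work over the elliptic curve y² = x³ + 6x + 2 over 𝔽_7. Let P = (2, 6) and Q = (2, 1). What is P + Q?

The two points share x = 2 and their y-coordinates satisfy 6 + 1 ≡ 0 (mod 7), so they are inverses. Their sum is ∞.

O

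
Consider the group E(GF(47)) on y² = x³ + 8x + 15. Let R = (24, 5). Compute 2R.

tangent at (24, 5): λ = (3·24² + 8)/(2·5) ≡ 44/10. 10⁻¹ ≡ 33 (mod 47), so λ ≡ 44·33 ≡ 42.
  x = λ² - 24 - 24 = 1764 - 48 ≡ 24; y = λ·(24 - 24) - 5 ≡ 42. → (24, 42)

(24, 42)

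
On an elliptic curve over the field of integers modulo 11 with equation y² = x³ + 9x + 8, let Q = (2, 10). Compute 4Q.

Repeated addition: build up to 4Q.
2Q: tangent at (2, 10): λ = (3·2² + 9)/(2·10) ≡ 10/9. 9⁻¹ ≡ 5 (mod 11), so λ ≡ 10·5 ≡ 6.
  x = λ² - 2 - 2 = 36 - 4 ≡ 10; y = λ·(2 - 10) - 10 ≡ 8. → (10, 8)
3Q: (10, 8) + (2, 10). λ = (10 - 8)/(2 - 10) ≡ 2/3 mod 11. 3⁻¹ ≡ 4 (mod 11) since 3·4 = 12 ≡ 1, so λ ≡ 8.
  x = λ² - 10 - 2 = 64 - 12 ≡ 8; y = λ·(10 - 8) - 8 ≡ 8. → (8, 8)
4Q: (8, 8) + (2, 10). λ = (10 - 8)/(2 - 8) ≡ 2/5 mod 11. 5⁻¹ ≡ 9 (mod 11), so λ ≡ 7.
  x = λ² - 8 - 2 = 49 - 10 ≡ 6; y = λ·(8 - 6) - 8 ≡ 6. → (6, 6)

(6, 6)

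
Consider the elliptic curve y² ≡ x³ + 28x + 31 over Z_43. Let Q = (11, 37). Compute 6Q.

Double-and-add on 6 = (110)₂. Start with Q = (11, 37) for the leading 1-bit.
double: tangent at (11, 37): λ = (3·11² + 28)/(2·37) ≡ 4/31. 31⁻¹ ≡ 25 (mod 43), so λ ≡ 4·25 ≡ 14.
  x = λ² - 11 - 11 = 196 - 22 ≡ 2; y = λ·(11 - 2) - 37 ≡ 3. → (2, 3)
add Q: (2, 3) + (11, 37). λ = (37 - 3)/(11 - 2) ≡ 34/9 mod 43. 9⁻¹ ≡ 24 (mod 43), so λ ≡ 42.
  x = λ² - 2 - 11 = 1764 - 13 ≡ 31; y = λ·(2 - 31) - 3 ≡ 26. → (31, 26)
double: tangent at (31, 26): λ = (3·31² + 28)/(2·26) ≡ 30/9. 9⁻¹ ≡ 24 (mod 43), so λ ≡ 30·24 ≡ 32.
  x = λ² - 31 - 31 = 1024 - 62 ≡ 16; y = λ·(31 - 16) - 26 ≡ 24. → (16, 24)

(16, 24)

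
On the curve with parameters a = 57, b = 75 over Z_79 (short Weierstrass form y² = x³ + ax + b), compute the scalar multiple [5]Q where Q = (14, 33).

Double-and-add on 5 = (101)₂. Start with Q = (14, 33) for the leading 1-bit.
double: tangent at (14, 33): λ = (3·14² + 57)/(2·33) ≡ 13/66. 66⁻¹ ≡ 6 (mod 79), so λ ≡ 13·6 ≡ 78.
  x = λ² - 14 - 14 = 6084 - 28 ≡ 52; y = λ·(14 - 52) - 33 ≡ 5. → (52, 5)
double: tangent at (52, 5): λ = (3·52² + 57)/(2·5) ≡ 32/10. 10⁻¹ ≡ 8 (mod 79), so λ ≡ 32·8 ≡ 19.
  x = λ² - 52 - 52 = 361 - 104 ≡ 20; y = λ·(52 - 20) - 5 ≡ 50. → (20, 50)
add Q: (20, 50) + (14, 33). λ = (33 - 50)/(14 - 20) ≡ 62/73 mod 79. 73⁻¹ ≡ 13 (mod 79), so λ ≡ 16.
  x = λ² - 20 - 14 = 256 - 34 ≡ 64; y = λ·(20 - 64) - 50 ≡ 36. → (64, 36)

(64, 36)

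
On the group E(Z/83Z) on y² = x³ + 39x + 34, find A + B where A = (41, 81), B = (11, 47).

(57, 6)

(41, 81) + (11, 47). λ = (47 - 81)/(11 - 41) ≡ 49/53 mod 83. 53⁻¹ ≡ 47 (mod 83) since 53·47 = 2491 ≡ 1, so λ ≡ 62.
  x = λ² - 41 - 11 = 3844 - 52 ≡ 57; y = λ·(41 - 57) - 81 ≡ 6. → (57, 6)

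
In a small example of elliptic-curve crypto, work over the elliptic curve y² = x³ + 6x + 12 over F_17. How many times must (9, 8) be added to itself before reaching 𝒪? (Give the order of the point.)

2P: tangent at (9, 8): λ = (3·9² + 6)/(2·8) ≡ 11/16. 16⁻¹ ≡ 16 (mod 17) since 16·16 = 256 ≡ 1, so λ ≡ 11·16 ≡ 6.
  x = λ² - 9 - 9 = 36 - 18 ≡ 1; y = λ·(9 - 1) - 8 ≡ 6. → (1, 6)
3P: (1, 6) + (9, 8). λ = (8 - 6)/(9 - 1) ≡ 2/8 mod 17. 8⁻¹ ≡ 15 (mod 17) since 8·15 = 120 ≡ 1, so λ ≡ 13.
  x = λ² - 1 - 9 = 169 - 10 ≡ 6; y = λ·(1 - 6) - 6 ≡ 14. → (6, 14)
4P: (6, 14) + (9, 8). λ = (8 - 14)/(9 - 6) ≡ 11/3 mod 17. 3⁻¹ ≡ 6 (mod 17) since 3·6 = 18 ≡ 1, so λ ≡ 15.
  x = λ² - 6 - 9 = 225 - 15 ≡ 6; y = λ·(6 - 6) - 14 ≡ 3. → (6, 3)
5P: (6, 3) + (9, 8). λ = (8 - 3)/(9 - 6) ≡ 5/3 mod 17. 3⁻¹ ≡ 6 (mod 17), so λ ≡ 13.
  x = λ² - 6 - 9 = 169 - 15 ≡ 1; y = λ·(6 - 1) - 3 ≡ 11. → (1, 11)
6P: (1, 11) + (9, 8). λ = (8 - 11)/(9 - 1) ≡ 14/8 mod 17. 8⁻¹ ≡ 15 (mod 17), so λ ≡ 6.
  x = λ² - 1 - 9 = 36 - 10 ≡ 9; y = λ·(1 - 9) - 11 ≡ 9. → (9, 9)
7P: (9, 9) + (9, 8): same x and y₁ ≡ -y₂, so the sum is 𝒪.
7P = 𝒪, so the order is 7.

7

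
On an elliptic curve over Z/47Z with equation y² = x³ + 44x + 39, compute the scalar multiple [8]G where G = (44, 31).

Repeated addition: build up to 8G.
2G: tangent at (44, 31): λ = (3·44² + 44)/(2·31) ≡ 24/15. 15⁻¹ ≡ 22 (mod 47), so λ ≡ 24·22 ≡ 11.
  x = λ² - 44 - 44 = 121 - 88 ≡ 33; y = λ·(44 - 33) - 31 ≡ 43. → (33, 43)
3G: (33, 43) + (44, 31). λ = (31 - 43)/(44 - 33) ≡ 35/11 mod 47. 11⁻¹ ≡ 30 (mod 47), so λ ≡ 16.
  x = λ² - 33 - 44 = 256 - 77 ≡ 38; y = λ·(33 - 38) - 43 ≡ 18. → (38, 18)
4G: (38, 18) + (44, 31). λ = (31 - 18)/(44 - 38) ≡ 13/6 mod 47. 6⁻¹ ≡ 8 (mod 47) since 6·8 = 48 ≡ 1, so λ ≡ 10.
  x = λ² - 38 - 44 = 100 - 82 ≡ 18; y = λ·(38 - 18) - 18 ≡ 41. → (18, 41)
5G: (18, 41) + (44, 31). λ = (31 - 41)/(44 - 18) ≡ 37/26 mod 47. 26⁻¹ ≡ 38 (mod 47), so λ ≡ 43.
  x = λ² - 18 - 44 = 1849 - 62 ≡ 1; y = λ·(18 - 1) - 41 ≡ 32. → (1, 32)
6G: (1, 32) + (44, 31). λ = (31 - 32)/(44 - 1) ≡ 46/43 mod 47. 43⁻¹ ≡ 35 (mod 47) since 43·35 = 1505 ≡ 1, so λ ≡ 12.
  x = λ² - 1 - 44 = 144 - 45 ≡ 5; y = λ·(1 - 5) - 32 ≡ 14. → (5, 14)
7G: (5, 14) + (44, 31). λ = (31 - 14)/(44 - 5) ≡ 17/39 mod 47. 39⁻¹ ≡ 41 (mod 47), so λ ≡ 39.
  x = λ² - 5 - 44 = 1521 - 49 ≡ 15; y = λ·(5 - 15) - 14 ≡ 19. → (15, 19)
8G: (15, 19) + (44, 31). λ = (31 - 19)/(44 - 15) ≡ 12/29 mod 47. 29⁻¹ ≡ 13 (mod 47), so λ ≡ 15.
  x = λ² - 15 - 44 = 225 - 59 ≡ 25; y = λ·(15 - 25) - 19 ≡ 19. → (25, 19)

(25, 19)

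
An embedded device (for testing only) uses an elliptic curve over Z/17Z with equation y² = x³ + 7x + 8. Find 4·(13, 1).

(8, 10)

Write Q = (13, 1).
Double-and-add on 4 = (100)₂. Start with Q = (13, 1) for the leading 1-bit.
double: tangent at (13, 1): λ = (3·13² + 7)/(2·1) ≡ 4/2. 2⁻¹ ≡ 9 (mod 17), so λ ≡ 4·9 ≡ 2.
  x = λ² - 13 - 13 = 4 - 26 ≡ 12; y = λ·(13 - 12) - 1 ≡ 1. → (12, 1)
double: tangent at (12, 1): λ = (3·12² + 7)/(2·1) ≡ 14/2. 2⁻¹ ≡ 9 (mod 17), so λ ≡ 14·9 ≡ 7.
  x = λ² - 12 - 12 = 49 - 24 ≡ 8; y = λ·(12 - 8) - 1 ≡ 10. → (8, 10)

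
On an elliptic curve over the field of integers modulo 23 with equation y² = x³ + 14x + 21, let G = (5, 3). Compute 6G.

Repeated addition: build up to 6G.
2G: tangent at (5, 3): λ = (3·5² + 14)/(2·3) ≡ 20/6. 6⁻¹ ≡ 4 (mod 23) since 6·4 = 24 ≡ 1, so λ ≡ 20·4 ≡ 11.
  x = λ² - 5 - 5 = 121 - 10 ≡ 19; y = λ·(5 - 19) - 3 ≡ 4. → (19, 4)
3G: (19, 4) + (5, 3). λ = (3 - 4)/(5 - 19) ≡ 22/9 mod 23. 9⁻¹ ≡ 18 (mod 23) since 9·18 = 162 ≡ 1, so λ ≡ 5.
  x = λ² - 19 - 5 = 25 - 24 ≡ 1; y = λ·(19 - 1) - 4 ≡ 17. → (1, 17)
4G: (1, 17) + (5, 3). λ = (3 - 17)/(5 - 1) ≡ 9/4 mod 23. 4⁻¹ ≡ 6 (mod 23) since 4·6 = 24 ≡ 1, so λ ≡ 8.
  x = λ² - 1 - 5 = 64 - 6 ≡ 12; y = λ·(1 - 12) - 17 ≡ 10. → (12, 10)
5G: (12, 10) + (5, 3). λ = (3 - 10)/(5 - 12) ≡ 16/16 mod 23. 16⁻¹ ≡ 13 (mod 23) since 16·13 = 208 ≡ 1, so λ ≡ 1.
  x = λ² - 12 - 5 = 1 - 17 ≡ 7; y = λ·(12 - 7) - 10 ≡ 18. → (7, 18)
6G: (7, 18) + (5, 3). λ = (3 - 18)/(5 - 7) ≡ 8/21 mod 23. 21⁻¹ ≡ 11 (mod 23) since 21·11 = 231 ≡ 1, so λ ≡ 19.
  x = λ² - 7 - 5 = 361 - 12 ≡ 4; y = λ·(7 - 4) - 18 ≡ 16. → (4, 16)

(4, 16)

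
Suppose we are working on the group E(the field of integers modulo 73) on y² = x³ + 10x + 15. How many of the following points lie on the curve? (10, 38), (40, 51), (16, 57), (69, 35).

2

(10, 38): 38² ≡ 57, rhs ≡ 20 → off.
(40, 51): 51² ≡ 46, rhs ≡ 29 → off.
(16, 57): 57² ≡ 37, rhs ≡ 37 → on.
(69, 35): 35² ≡ 57, rhs ≡ 57 → on.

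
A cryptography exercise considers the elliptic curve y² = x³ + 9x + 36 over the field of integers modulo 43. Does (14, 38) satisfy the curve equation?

yes

y² = 38² ≡ 25; x³ + 9x + 36 = 2906 ≡ 25 (mod 43). 25 = 25.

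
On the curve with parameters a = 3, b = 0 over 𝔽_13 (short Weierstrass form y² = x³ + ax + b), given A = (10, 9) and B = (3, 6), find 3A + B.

(10, 9)

First 3A:
Repeated addition: build up to 3A.
2A: tangent at (10, 9): λ = (3·10² + 3)/(2·9) ≡ 4/5. 5⁻¹ ≡ 8 (mod 13) since 5·8 = 40 ≡ 1, so λ ≡ 4·8 ≡ 6.
  x = λ² - 10 - 10 = 36 - 20 ≡ 3; y = λ·(10 - 3) - 9 ≡ 7. → (3, 7)
3A: (3, 7) + (10, 9). λ = (9 - 7)/(10 - 3) ≡ 2/7 mod 13. 7⁻¹ ≡ 2 (mod 13), so λ ≡ 4.
  x = λ² - 3 - 10 = 16 - 13 ≡ 3; y = λ·(3 - 3) - 7 ≡ 6. → (3, 6)
3A = (3, 6).
Finally 3A + B:
tangent at (3, 6): λ = (3·3² + 3)/(2·6) ≡ 4/12. 12⁻¹ ≡ 12 (mod 13), so λ ≡ 4·12 ≡ 9.
  x = λ² - 3 - 3 = 81 - 6 ≡ 10; y = λ·(3 - 10) - 6 ≡ 9. → (10, 9)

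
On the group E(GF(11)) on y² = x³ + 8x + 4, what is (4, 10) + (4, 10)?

tangent at (4, 10): λ = (3·4² + 8)/(2·10) ≡ 1/9. 9⁻¹ ≡ 5 (mod 11) since 9·5 = 45 ≡ 1, so λ ≡ 1·5 ≡ 5.
  x = λ² - 4 - 4 = 25 - 8 ≡ 6; y = λ·(4 - 6) - 10 ≡ 2. → (6, 2)

(6, 2)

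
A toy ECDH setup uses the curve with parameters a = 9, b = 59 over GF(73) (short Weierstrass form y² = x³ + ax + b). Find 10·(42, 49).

(69, 55)

Write P = (42, 49).
Double-and-add on 10 = (1010)₂. Start with P = (42, 49) for the leading 1-bit.
double: tangent at (42, 49): λ = (3·42² + 9)/(2·49) ≡ 45/25. 25⁻¹ ≡ 38 (mod 73), so λ ≡ 45·38 ≡ 31.
  x = λ² - 42 - 42 = 961 - 84 ≡ 1; y = λ·(42 - 1) - 49 ≡ 54. → (1, 54)
double: tangent at (1, 54): λ = (3·1² + 9)/(2·54) ≡ 12/35. 35⁻¹ ≡ 48 (mod 73), so λ ≡ 12·48 ≡ 65.
  x = λ² - 1 - 1 = 4225 - 2 ≡ 62; y = λ·(1 - 62) - 54 ≡ 69. → (62, 69)
add P: (62, 69) + (42, 49). λ = (49 - 69)/(42 - 62) ≡ 53/53 mod 73. 53⁻¹ ≡ 62 (mod 73) since 53·62 = 3286 ≡ 1, so λ ≡ 1.
  x = λ² - 62 - 42 = 1 - 104 ≡ 43; y = λ·(62 - 43) - 69 ≡ 23. → (43, 23)
double: tangent at (43, 23): λ = (3·43² + 9)/(2·23) ≡ 8/46. 46⁻¹ ≡ 27 (mod 73), so λ ≡ 8·27 ≡ 70.
  x = λ² - 43 - 43 = 4900 - 86 ≡ 69; y = λ·(43 - 69) - 23 ≡ 55. → (69, 55)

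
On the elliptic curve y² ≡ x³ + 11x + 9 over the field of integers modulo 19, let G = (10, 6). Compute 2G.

(0, 3)

tangent at (10, 6): λ = (3·10² + 11)/(2·6) ≡ 7/12. 12⁻¹ ≡ 8 (mod 19), so λ ≡ 7·8 ≡ 18.
  x = λ² - 10 - 10 = 324 - 20 ≡ 0; y = λ·(10 - 0) - 6 ≡ 3. → (0, 3)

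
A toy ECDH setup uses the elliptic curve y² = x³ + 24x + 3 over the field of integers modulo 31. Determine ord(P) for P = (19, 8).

2P: tangent at (19, 8): λ = (3·19² + 24)/(2·8) ≡ 22/16. 16⁻¹ ≡ 2 (mod 31) since 16·2 = 32 ≡ 1, so λ ≡ 22·2 ≡ 13.
  x = λ² - 19 - 19 = 169 - 38 ≡ 7; y = λ·(19 - 7) - 8 ≡ 24. → (7, 24)
3P: (7, 24) + (19, 8). λ = (8 - 24)/(19 - 7) ≡ 15/12 mod 31. 12⁻¹ ≡ 13 (mod 31), so λ ≡ 9.
  x = λ² - 7 - 19 = 81 - 26 ≡ 24; y = λ·(7 - 24) - 24 ≡ 9. → (24, 9)
4P: (24, 9) + (19, 8). λ = (8 - 9)/(19 - 24) ≡ 30/26 mod 31. 26⁻¹ ≡ 6 (mod 31), so λ ≡ 25.
  x = λ² - 24 - 19 = 625 - 43 ≡ 24; y = λ·(24 - 24) - 9 ≡ 22. → (24, 22)
5P: (24, 22) + (19, 8). λ = (8 - 22)/(19 - 24) ≡ 17/26 mod 31. 26⁻¹ ≡ 6 (mod 31), so λ ≡ 9.
  x = λ² - 24 - 19 = 81 - 43 ≡ 7; y = λ·(24 - 7) - 22 ≡ 7. → (7, 7)
6P: (7, 7) + (19, 8). λ = (8 - 7)/(19 - 7) ≡ 1/12 mod 31. 12⁻¹ ≡ 13 (mod 31) since 12·13 = 156 ≡ 1, so λ ≡ 13.
  x = λ² - 7 - 19 = 169 - 26 ≡ 19; y = λ·(7 - 19) - 7 ≡ 23. → (19, 23)
7P: (19, 23) + (19, 8): same x and y₁ ≡ -y₂, so the sum is O.
7P = O, so the order is 7.

7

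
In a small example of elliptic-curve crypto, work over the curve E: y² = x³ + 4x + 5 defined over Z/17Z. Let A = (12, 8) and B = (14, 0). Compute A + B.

(7, 6)

(12, 8) + (14, 0). λ = (0 - 8)/(14 - 12) ≡ 9/2 mod 17. 2⁻¹ ≡ 9 (mod 17), so λ ≡ 13.
  x = λ² - 12 - 14 = 169 - 26 ≡ 7; y = λ·(12 - 7) - 8 ≡ 6. → (7, 6)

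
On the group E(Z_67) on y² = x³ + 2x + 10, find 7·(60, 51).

Write P = (60, 51).
Repeated addition: build up to 7P.
2P: tangent at (60, 51): λ = (3·60² + 2)/(2·51) ≡ 15/35. 35⁻¹ ≡ 23 (mod 67) since 35·23 = 805 ≡ 1, so λ ≡ 15·23 ≡ 10.
  x = λ² - 60 - 60 = 100 - 120 ≡ 47; y = λ·(60 - 47) - 51 ≡ 12. → (47, 12)
3P: (47, 12) + (60, 51). λ = (51 - 12)/(60 - 47) ≡ 39/13 mod 67. 13⁻¹ ≡ 31 (mod 67), so λ ≡ 3.
  x = λ² - 47 - 60 = 9 - 107 ≡ 36; y = λ·(47 - 36) - 12 ≡ 21. → (36, 21)
4P: (36, 21) + (60, 51). λ = (51 - 21)/(60 - 36) ≡ 30/24 mod 67. 24⁻¹ ≡ 14 (mod 67), so λ ≡ 18.
  x = λ² - 36 - 60 = 324 - 96 ≡ 27; y = λ·(36 - 27) - 21 ≡ 7. → (27, 7)
5P: (27, 7) + (60, 51). λ = (51 - 7)/(60 - 27) ≡ 44/33 mod 67. 33⁻¹ ≡ 65 (mod 67) since 33·65 = 2145 ≡ 1, so λ ≡ 46.
  x = λ² - 27 - 60 = 2116 - 87 ≡ 19; y = λ·(27 - 19) - 7 ≡ 26. → (19, 26)
6P: (19, 26) + (60, 51). λ = (51 - 26)/(60 - 19) ≡ 25/41 mod 67. 41⁻¹ ≡ 18 (mod 67), so λ ≡ 48.
  x = λ² - 19 - 60 = 2304 - 79 ≡ 14; y = λ·(19 - 14) - 26 ≡ 13. → (14, 13)
7P: (14, 13) + (60, 51). λ = (51 - 13)/(60 - 14) ≡ 38/46 mod 67. 46⁻¹ ≡ 51 (mod 67) since 46·51 = 2346 ≡ 1, so λ ≡ 62.
  x = λ² - 14 - 60 = 3844 - 74 ≡ 18; y = λ·(14 - 18) - 13 ≡ 7. → (18, 7)

(18, 7)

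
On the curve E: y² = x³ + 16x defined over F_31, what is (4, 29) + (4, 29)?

(0, 0)

tangent at (4, 29): λ = (3·4² + 16)/(2·29) ≡ 2/27. 27⁻¹ ≡ 23 (mod 31), so λ ≡ 2·23 ≡ 15.
  x = λ² - 4 - 4 = 225 - 8 ≡ 0; y = λ·(4 - 0) - 29 ≡ 0. → (0, 0)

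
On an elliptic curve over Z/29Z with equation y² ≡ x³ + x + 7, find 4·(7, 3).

Write Q = (7, 3).
Double-and-add on 4 = (100)₂. Start with Q = (7, 3) for the leading 1-bit.
double: tangent at (7, 3): λ = (3·7² + 1)/(2·3) ≡ 3/6. 6⁻¹ ≡ 5 (mod 29), so λ ≡ 3·5 ≡ 15.
  x = λ² - 7 - 7 = 225 - 14 ≡ 8; y = λ·(7 - 8) - 3 ≡ 11. → (8, 11)
double: tangent at (8, 11): λ = (3·8² + 1)/(2·11) ≡ 19/22. 22⁻¹ ≡ 4 (mod 29) since 22·4 = 88 ≡ 1, so λ ≡ 19·4 ≡ 18.
  x = λ² - 8 - 8 = 324 - 16 ≡ 18; y = λ·(8 - 18) - 11 ≡ 12. → (18, 12)

(18, 12)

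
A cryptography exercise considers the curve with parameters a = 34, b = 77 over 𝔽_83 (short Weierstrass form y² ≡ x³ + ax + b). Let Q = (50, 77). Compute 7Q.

(54, 73)

Double-and-add on 7 = (111)₂. Start with Q = (50, 77) for the leading 1-bit.
double: tangent at (50, 77): λ = (3·50² + 34)/(2·77) ≡ 64/71. 71⁻¹ ≡ 76 (mod 83), so λ ≡ 64·76 ≡ 50.
  x = λ² - 50 - 50 = 2500 - 100 ≡ 76; y = λ·(50 - 76) - 77 ≡ 34. → (76, 34)
add Q: (76, 34) + (50, 77). λ = (77 - 34)/(50 - 76) ≡ 43/57 mod 83. 57⁻¹ ≡ 67 (mod 83) since 57·67 = 3819 ≡ 1, so λ ≡ 59.
  x = λ² - 76 - 50 = 3481 - 126 ≡ 35; y = λ·(76 - 35) - 34 ≡ 61. → (35, 61)
double: tangent at (35, 61): λ = (3·35² + 34)/(2·61) ≡ 57/39. 39⁻¹ ≡ 66 (mod 83), so λ ≡ 57·66 ≡ 27.
  x = λ² - 35 - 35 = 729 - 70 ≡ 78; y = λ·(35 - 78) - 61 ≡ 23. → (78, 23)
add Q: (78, 23) + (50, 77). λ = (77 - 23)/(50 - 78) ≡ 54/55 mod 83. 55⁻¹ ≡ 80 (mod 83), so λ ≡ 4.
  x = λ² - 78 - 50 = 16 - 128 ≡ 54; y = λ·(78 - 54) - 23 ≡ 73. → (54, 73)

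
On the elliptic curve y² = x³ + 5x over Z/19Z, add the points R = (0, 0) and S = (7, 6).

(0, 0) + (7, 6). λ = (6 - 0)/(7 - 0) ≡ 6/7 mod 19. 7⁻¹ ≡ 11 (mod 19) since 7·11 = 77 ≡ 1, so λ ≡ 9.
  x = λ² - 0 - 7 = 81 - 7 ≡ 17; y = λ·(0 - 17) - 0 ≡ 18. → (17, 18)

(17, 18)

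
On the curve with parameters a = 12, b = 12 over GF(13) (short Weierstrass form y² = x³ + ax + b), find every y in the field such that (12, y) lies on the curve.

x³ + 12x + 12 = 1884 ≡ 12 (mod 13).
Square roots of 12 mod 13: 5 and 8 (since 5² = 25 ≡ 12).

5, 8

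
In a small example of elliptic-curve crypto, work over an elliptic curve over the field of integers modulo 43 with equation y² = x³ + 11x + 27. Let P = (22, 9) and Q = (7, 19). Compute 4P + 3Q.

(14, 42)

First 4P:
Double-and-add on 4 = (100)₂. Start with P = (22, 9) for the leading 1-bit.
double: tangent at (22, 9): λ = (3·22² + 11)/(2·9) ≡ 1/18. 18⁻¹ ≡ 12 (mod 43), so λ ≡ 1·12 ≡ 12.
  x = λ² - 22 - 22 = 144 - 44 ≡ 14; y = λ·(22 - 14) - 9 ≡ 1. → (14, 1)
double: tangent at (14, 1): λ = (3·14² + 11)/(2·1) ≡ 40/2. 2⁻¹ ≡ 22 (mod 43) since 2·22 = 44 ≡ 1, so λ ≡ 40·22 ≡ 20.
  x = λ² - 14 - 14 = 400 - 28 ≡ 28; y = λ·(14 - 28) - 1 ≡ 20. → (28, 20)
4P = (28, 20).
Next 3Q:
Repeated addition: build up to 3Q.
2Q: tangent at (7, 19): λ = (3·7² + 11)/(2·19) ≡ 29/38. 38⁻¹ ≡ 17 (mod 43) since 38·17 = 646 ≡ 1, so λ ≡ 29·17 ≡ 20.
  x = λ² - 7 - 7 = 400 - 14 ≡ 42; y = λ·(7 - 42) - 19 ≡ 12. → (42, 12)
3Q: (42, 12) + (7, 19). λ = (19 - 12)/(7 - 42) ≡ 7/8 mod 43. 8⁻¹ ≡ 27 (mod 43), so λ ≡ 17.
  x = λ² - 42 - 7 = 289 - 49 ≡ 25; y = λ·(42 - 25) - 12 ≡ 19. → (25, 19)
3Q = (25, 19).
Finally 4P + 3Q:
(28, 20) + (25, 19). λ = (19 - 20)/(25 - 28) ≡ 42/40 mod 43. 40⁻¹ ≡ 14 (mod 43) since 40·14 = 560 ≡ 1, so λ ≡ 29.
  x = λ² - 28 - 25 = 841 - 53 ≡ 14; y = λ·(28 - 14) - 20 ≡ 42. → (14, 42)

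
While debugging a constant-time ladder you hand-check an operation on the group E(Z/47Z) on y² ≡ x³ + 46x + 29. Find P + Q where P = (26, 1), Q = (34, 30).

(26, 1) + (34, 30). λ = (30 - 1)/(34 - 26) ≡ 29/8 mod 47. 8⁻¹ ≡ 6 (mod 47), so λ ≡ 33.
  x = λ² - 26 - 34 = 1089 - 60 ≡ 42; y = λ·(26 - 42) - 1 ≡ 35. → (42, 35)

(42, 35)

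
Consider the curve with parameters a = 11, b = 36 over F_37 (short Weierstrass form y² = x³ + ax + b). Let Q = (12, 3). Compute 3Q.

O

Repeated addition: build up to 3Q.
2Q: tangent at (12, 3): λ = (3·12² + 11)/(2·3) ≡ 36/6. 6⁻¹ ≡ 31 (mod 37), so λ ≡ 36·31 ≡ 6.
  x = λ² - 12 - 12 = 36 - 24 ≡ 12; y = λ·(12 - 12) - 3 ≡ 34. → (12, 34)
3Q: (12, 34) + (12, 3): same x and y₁ ≡ -y₂, so the sum is 𝒪.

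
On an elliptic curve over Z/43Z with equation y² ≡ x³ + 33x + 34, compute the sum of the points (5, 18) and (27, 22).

(5, 18) + (27, 22). λ = (22 - 18)/(27 - 5) ≡ 4/22 mod 43. 22⁻¹ ≡ 2 (mod 43), so λ ≡ 8.
  x = λ² - 5 - 27 = 64 - 32 ≡ 32; y = λ·(5 - 32) - 18 ≡ 24. → (32, 24)

(32, 24)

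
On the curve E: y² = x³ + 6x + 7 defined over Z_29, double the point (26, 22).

tangent at (26, 22): λ = (3·26² + 6)/(2·22) ≡ 4/15. 15⁻¹ ≡ 2 (mod 29), so λ ≡ 4·2 ≡ 8.
  x = λ² - 26 - 26 = 64 - 52 ≡ 12; y = λ·(26 - 12) - 22 ≡ 3. → (12, 3)

(12, 3)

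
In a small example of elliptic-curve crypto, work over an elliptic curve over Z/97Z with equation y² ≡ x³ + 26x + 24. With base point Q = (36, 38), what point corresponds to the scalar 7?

(52, 48)

Repeated addition: build up to 7Q.
2Q: tangent at (36, 38): λ = (3·36² + 26)/(2·38) ≡ 34/76. 76⁻¹ ≡ 60 (mod 97), so λ ≡ 34·60 ≡ 3.
  x = λ² - 36 - 36 = 9 - 72 ≡ 34; y = λ·(36 - 34) - 38 ≡ 65. → (34, 65)
3Q: (34, 65) + (36, 38). λ = (38 - 65)/(36 - 34) ≡ 70/2 mod 97. 2⁻¹ ≡ 49 (mod 97) since 2·49 = 98 ≡ 1, so λ ≡ 35.
  x = λ² - 34 - 36 = 1225 - 70 ≡ 88; y = λ·(34 - 88) - 65 ≡ 82. → (88, 82)
4Q: (88, 82) + (36, 38). λ = (38 - 82)/(36 - 88) ≡ 53/45 mod 97. 45⁻¹ ≡ 69 (mod 97) since 45·69 = 3105 ≡ 1, so λ ≡ 68.
  x = λ² - 88 - 36 = 4624 - 124 ≡ 38; y = λ·(88 - 38) - 82 ≡ 20. → (38, 20)
5Q: (38, 20) + (36, 38). λ = (38 - 20)/(36 - 38) ≡ 18/95 mod 97. 95⁻¹ ≡ 48 (mod 97) since 95·48 = 4560 ≡ 1, so λ ≡ 88.
  x = λ² - 38 - 36 = 7744 - 74 ≡ 7; y = λ·(38 - 7) - 20 ≡ 89. → (7, 89)
6Q: (7, 89) + (36, 38). λ = (38 - 89)/(36 - 7) ≡ 46/29 mod 97. 29⁻¹ ≡ 87 (mod 97), so λ ≡ 25.
  x = λ² - 7 - 36 = 625 - 43 ≡ 0; y = λ·(7 - 0) - 89 ≡ 86. → (0, 86)
7Q: (0, 86) + (36, 38). λ = (38 - 86)/(36 - 0) ≡ 49/36 mod 97. 36⁻¹ ≡ 62 (mod 97) since 36·62 = 2232 ≡ 1, so λ ≡ 31.
  x = λ² - 0 - 36 = 961 - 36 ≡ 52; y = λ·(0 - 52) - 86 ≡ 48. → (52, 48)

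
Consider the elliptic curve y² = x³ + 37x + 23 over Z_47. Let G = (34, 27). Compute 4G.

Repeated addition: build up to 4G.
2G: tangent at (34, 27): λ = (3·34² + 37)/(2·27) ≡ 27/7. 7⁻¹ ≡ 27 (mod 47), so λ ≡ 27·27 ≡ 24.
  x = λ² - 34 - 34 = 576 - 68 ≡ 38; y = λ·(34 - 38) - 27 ≡ 18. → (38, 18)
3G: (38, 18) + (34, 27). λ = (27 - 18)/(34 - 38) ≡ 9/43 mod 47. 43⁻¹ ≡ 35 (mod 47), so λ ≡ 33.
  x = λ² - 38 - 34 = 1089 - 72 ≡ 30; y = λ·(38 - 30) - 18 ≡ 11. → (30, 11)
4G: (30, 11) + (34, 27). λ = (27 - 11)/(34 - 30) ≡ 16/4 mod 47. 4⁻¹ ≡ 12 (mod 47), so λ ≡ 4.
  x = λ² - 30 - 34 = 16 - 64 ≡ 46; y = λ·(30 - 46) - 11 ≡ 19. → (46, 19)

(46, 19)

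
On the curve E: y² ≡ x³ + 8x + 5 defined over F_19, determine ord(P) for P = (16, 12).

2P: tangent at (16, 12): λ = (3·16² + 8)/(2·12) ≡ 16/5. 5⁻¹ ≡ 4 (mod 19), so λ ≡ 16·4 ≡ 7.
  x = λ² - 16 - 16 = 49 - 32 ≡ 17; y = λ·(16 - 17) - 12 ≡ 0. → (17, 0)
3P: (17, 0) + (16, 12). λ = (12 - 0)/(16 - 17) ≡ 12/18 mod 19. 18⁻¹ ≡ 18 (mod 19), so λ ≡ 7.
  x = λ² - 17 - 16 = 49 - 33 ≡ 16; y = λ·(17 - 16) - 0 ≡ 7. → (16, 7)
4P: (16, 7) + (16, 12): same x and y₁ ≡ -y₂, so the sum is O.
4P = O, so the order is 4.

4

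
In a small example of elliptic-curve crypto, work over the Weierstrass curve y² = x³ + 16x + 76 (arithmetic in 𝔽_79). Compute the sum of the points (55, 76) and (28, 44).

(9, 78)

(55, 76) + (28, 44). λ = (44 - 76)/(28 - 55) ≡ 47/52 mod 79. 52⁻¹ ≡ 38 (mod 79), so λ ≡ 48.
  x = λ² - 55 - 28 = 2304 - 83 ≡ 9; y = λ·(55 - 9) - 76 ≡ 78. → (9, 78)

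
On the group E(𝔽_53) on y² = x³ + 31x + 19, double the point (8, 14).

tangent at (8, 14): λ = (3·8² + 31)/(2·14) ≡ 11/28. 28⁻¹ ≡ 36 (mod 53), so λ ≡ 11·36 ≡ 25.
  x = λ² - 8 - 8 = 625 - 16 ≡ 26; y = λ·(8 - 26) - 14 ≡ 13. → (26, 13)

(26, 13)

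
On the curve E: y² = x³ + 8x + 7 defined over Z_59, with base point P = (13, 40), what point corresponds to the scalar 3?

(46, 19)

Repeated addition: build up to 3P.
2P: tangent at (13, 40): λ = (3·13² + 8)/(2·40) ≡ 43/21. 21⁻¹ ≡ 45 (mod 59), so λ ≡ 43·45 ≡ 47.
  x = λ² - 13 - 13 = 2209 - 26 ≡ 0; y = λ·(13 - 0) - 40 ≡ 40. → (0, 40)
3P: (0, 40) + (13, 40). λ = (40 - 40)/(13 - 0) ≡ 0/13 mod 59. 13⁻¹ ≡ 50 (mod 59) since 13·50 = 650 ≡ 1, so λ ≡ 0.
  x = λ² - 0 - 13 = 0 - 13 ≡ 46; y = λ·(0 - 46) - 40 ≡ 19. → (46, 19)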